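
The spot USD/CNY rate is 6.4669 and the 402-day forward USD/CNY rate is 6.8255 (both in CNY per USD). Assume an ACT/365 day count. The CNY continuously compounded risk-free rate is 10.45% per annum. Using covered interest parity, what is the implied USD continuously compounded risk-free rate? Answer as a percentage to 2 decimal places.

F = S·e^((r_CNY − r_USD)T) ⇒ r_USD = r_CNY − ln(F/S)/T
ln(6.8255/6.4669) = 0.053969; /(402/365) = 0.049002
r_USD = 0.1045 − 0.049002 = 0.055498
r_USD = 5.55%

5.55%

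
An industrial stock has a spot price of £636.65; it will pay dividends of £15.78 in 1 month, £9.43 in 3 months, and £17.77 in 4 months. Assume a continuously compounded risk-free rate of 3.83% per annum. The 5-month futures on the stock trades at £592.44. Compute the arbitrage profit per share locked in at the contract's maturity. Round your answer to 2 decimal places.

£11.15 per share

PV(dividends) I = 15.78·e^(−0.0383·1/12) + 9.43·e^(−0.0383·3/12) + 17.77·e^(−0.0383·4/12) = 42.6144
Fair futures F* = (S − I)·e^(rT) = (636.65 − 42.6144)·e^0.015958 = 594.0356 × 1.016086 = 603.5913
Market £592.44 < fair 603.5913: forward underpriced → reverse cash-and-carry (short the stock, invest proceeds at r, pay the dividends, go long the forward).
Profit at T = |F_mkt − F*| = |592.44 − 603.5913| = £11.15 per share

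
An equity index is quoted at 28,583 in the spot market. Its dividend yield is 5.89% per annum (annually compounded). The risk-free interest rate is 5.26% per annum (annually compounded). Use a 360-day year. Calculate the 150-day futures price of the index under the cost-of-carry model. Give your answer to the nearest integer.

F = S · (1+r)^T / (1+q)^T
= 28583 × 1.021589 / 1.024133 = 28583 × 0.997516
F = 28,512

28,512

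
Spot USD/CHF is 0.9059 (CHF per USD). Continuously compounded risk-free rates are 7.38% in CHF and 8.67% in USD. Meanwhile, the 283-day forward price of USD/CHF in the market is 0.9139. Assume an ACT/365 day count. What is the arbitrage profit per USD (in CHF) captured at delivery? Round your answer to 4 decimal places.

Fair forward: F* = S·e^(carry·T), with carry = (r_CHF − r_USD) = 0.0738 − 0.0867 = -0.0129
F* = 0.9059 · e^(-0.0129 × 283/365) = 0.9059 · e^-0.010002 = 0.9059 × 0.990048 = 0.8969
Market 0.9139 > fair 0.8969: forward overpriced → cash-and-carry (buy spot, short the forward).
At maturity, profit = |F_mkt − F*| = |0.9139 − 0.8969| = 0.0170 per USD (in CHF)

0.0170 per USD (in CHF)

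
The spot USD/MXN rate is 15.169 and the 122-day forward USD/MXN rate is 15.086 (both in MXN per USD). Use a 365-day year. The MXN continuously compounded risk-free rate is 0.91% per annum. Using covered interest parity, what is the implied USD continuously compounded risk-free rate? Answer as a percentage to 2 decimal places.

F = S·e^((r_MXN − r_USD)T) ⇒ r_USD = r_MXN − ln(F/S)/T
ln(15.086/15.169) = -0.005487; /(122/365) = -0.016416
r_USD = 0.0091 + 0.016416 = 0.025516
r_USD = 2.55%

2.55%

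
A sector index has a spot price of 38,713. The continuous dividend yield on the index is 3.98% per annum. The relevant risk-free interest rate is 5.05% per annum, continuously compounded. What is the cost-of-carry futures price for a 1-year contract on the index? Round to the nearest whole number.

F = S·e^((r − q)T) = 38713 · e^((0.0505 − 0.0398) × 1)
= 38713 · e^0.010700 = 38713 × 1.010757
F = 39,129

39,129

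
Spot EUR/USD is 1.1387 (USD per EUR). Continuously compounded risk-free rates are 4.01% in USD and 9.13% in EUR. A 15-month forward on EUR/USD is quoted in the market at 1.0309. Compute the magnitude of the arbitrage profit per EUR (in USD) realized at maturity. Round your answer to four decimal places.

Fair forward: F* = S·e^(carry·T), with carry = (r_USD − r_EUR) = 0.0401 − 0.0913 = -0.0512
F* = 1.1387 · e^(-0.0512 × 15/12) = 1.1387 · e^-0.064000 = 1.1387 × 0.938005 = 1.0681
Market 1.0309 < fair 1.0681: forward underpriced → reverse cash-and-carry (short spot, go long the forward).
At maturity, profit = |F_mkt − F*| = |1.0309 − 1.0681| = 0.0372 per EUR (in USD)

0.0372 per EUR (in USD)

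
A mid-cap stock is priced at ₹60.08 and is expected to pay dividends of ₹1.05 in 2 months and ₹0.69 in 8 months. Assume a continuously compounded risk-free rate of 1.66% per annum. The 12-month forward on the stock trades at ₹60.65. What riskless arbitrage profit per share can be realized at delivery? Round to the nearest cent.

PV(dividends) I = 1.05·e^(−0.0166·2/12) + 0.69·e^(−0.0166·8/12) = 1.7295
Fair forward F* = (S − I)·e^(rT) = (60.08 − 1.7295)·e^0.016600 = 58.3505 × 1.016739 = 59.3272
Market ₹60.65 > fair 59.3272: forward overpriced → cash-and-carry (borrow at r, buy the stock and collect the dividends, short the forward).
Profit at T = |F_mkt − F*| = |60.65 − 59.3272| = ₹1.32 per share

₹1.32 per share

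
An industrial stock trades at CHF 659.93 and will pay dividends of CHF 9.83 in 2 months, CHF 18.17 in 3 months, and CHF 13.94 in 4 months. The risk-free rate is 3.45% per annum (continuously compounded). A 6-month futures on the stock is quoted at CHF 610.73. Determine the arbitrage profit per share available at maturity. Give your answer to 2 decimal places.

CHF 18.39 per share

PV(dividends) I = 9.83·e^(−0.0345·2/12) + 18.17·e^(−0.0345·3/12) + 13.94·e^(−0.0345·4/12) = 41.5682
Fair futures F* = (S − I)·e^(rT) = (659.93 − 41.5682)·e^0.017250 = 618.3618 × 1.017400 = 629.1213
Market CHF 610.73 < fair 629.1213: forward underpriced → reverse cash-and-carry (short the stock, invest proceeds at r, pay the dividends, go long the forward).
Profit at T = |F_mkt − F*| = |610.73 − 629.1213| = CHF 18.39 per share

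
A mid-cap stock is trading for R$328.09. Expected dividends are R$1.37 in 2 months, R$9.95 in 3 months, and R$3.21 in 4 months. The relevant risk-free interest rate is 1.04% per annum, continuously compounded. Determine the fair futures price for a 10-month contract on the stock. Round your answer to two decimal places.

R$316.33

PV(dividends) I = 1.37·e^(−0.0104·2/12) + 9.95·e^(−0.0104·3/12) + 3.21·e^(−0.0104·4/12)
I = 1.3676 + 9.9242 + 3.1989 = 14.4907
F = (S − I)·e^(rT) = (328.09 − 14.4907) · e^(0.0104·10/12)
= 313.5993 · e^0.008667 = 313.5993 × 1.008705 = R$316.33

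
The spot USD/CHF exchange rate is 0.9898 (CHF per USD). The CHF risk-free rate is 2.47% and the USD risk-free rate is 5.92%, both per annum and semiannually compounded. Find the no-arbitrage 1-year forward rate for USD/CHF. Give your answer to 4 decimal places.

0.9569

By covered interest parity, F = S · (1+r_CHF/2)^(2T) / (1+r_USD/2)^(2T)
= 0.9898 × 1.024853 / 1.060076 = 0.9898 × 0.966773
F = 0.9569 CHF per USD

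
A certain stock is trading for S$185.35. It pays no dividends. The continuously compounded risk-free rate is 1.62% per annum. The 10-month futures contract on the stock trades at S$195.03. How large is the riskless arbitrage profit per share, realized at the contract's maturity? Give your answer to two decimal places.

S$7.16 per share

Fair futures: F* = S·e^(carry·T), with carry = r = 0.0162
F* = 185.35 · e^(0.0162 × 10/12) = 185.35 · e^0.013500 = 185.35 × 1.013592 = S$187.8693
Market S$195.03 > fair S$187.8693: forward overpriced → cash-and-carry (buy spot, short the forward).
At maturity, profit = |F_mkt − F*| = |195.03 − 187.8693| = S$7.16 per share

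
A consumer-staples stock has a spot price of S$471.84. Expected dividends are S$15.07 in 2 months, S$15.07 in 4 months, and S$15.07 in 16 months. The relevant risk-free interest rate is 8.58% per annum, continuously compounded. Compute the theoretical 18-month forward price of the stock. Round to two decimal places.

S$487.81

PV(dividends) I = 15.07·e^(−0.0858·2/12) + 15.07·e^(−0.0858·4/12) + 15.07·e^(−0.0858·16/12)
I = 14.8560 + 14.6451 + 13.4409 = 42.9420
F = (S − I)·e^(rT) = (471.84 − 42.9420) · e^(0.0858·18/12)
= 428.8980 · e^0.128700 = 428.8980 × 1.137349 = S$487.81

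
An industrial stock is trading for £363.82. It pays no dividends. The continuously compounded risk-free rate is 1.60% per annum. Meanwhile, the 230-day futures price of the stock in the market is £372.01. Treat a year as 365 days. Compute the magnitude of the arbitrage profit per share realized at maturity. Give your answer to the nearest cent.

Fair futures: F* = S·e^(carry·T), with carry = r = 0.0160
F* = 363.82 · e^(0.0160 × 230/365) = 363.82 · e^0.010082 = 363.82 × 1.010133 = £367.5066
Market £372.01 > fair £367.5066: forward overpriced → cash-and-carry (buy spot, short the forward).
At maturity, profit = |F_mkt − F*| = |372.01 − 367.5066| = £4.50 per share

£4.50 per share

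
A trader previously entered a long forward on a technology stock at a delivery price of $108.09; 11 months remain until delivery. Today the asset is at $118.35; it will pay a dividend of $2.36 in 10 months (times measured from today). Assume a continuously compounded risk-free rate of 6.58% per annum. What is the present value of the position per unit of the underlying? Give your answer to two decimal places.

PV(remaining dividends) I = 2.36·e^(−0.0658·10/12) = 2.2341
Current forward F = (S − I)·e^(rT) = (118.35 − 2.2341)·e^(0.0658·11/12) = 116.1159 × 1.062173 = 123.3352
Value (long) = (F − K)·e^(−rT) = (123.3352 − 108.09) × 0.941466 = 14.3528
Value = $14.35

$14.35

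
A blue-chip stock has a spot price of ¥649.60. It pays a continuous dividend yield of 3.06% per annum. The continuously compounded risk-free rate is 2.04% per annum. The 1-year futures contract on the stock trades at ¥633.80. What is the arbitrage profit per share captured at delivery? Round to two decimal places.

Fair futures: F* = S·e^(carry·T), with carry = (r − q) = 0.0204 − 0.0306 = -0.0102
F* = 649.60 · e^(-0.0102 × 1) = 649.60 · e^-0.010200 = 649.60 × 0.989852 = ¥643.0079
Market ¥633.80 < fair ¥643.0079: forward underpriced → reverse cash-and-carry (short spot, go long the forward).
At maturity, profit = |F_mkt − F*| = |633.80 − 643.0079| = ¥9.21 per share

¥9.21 per share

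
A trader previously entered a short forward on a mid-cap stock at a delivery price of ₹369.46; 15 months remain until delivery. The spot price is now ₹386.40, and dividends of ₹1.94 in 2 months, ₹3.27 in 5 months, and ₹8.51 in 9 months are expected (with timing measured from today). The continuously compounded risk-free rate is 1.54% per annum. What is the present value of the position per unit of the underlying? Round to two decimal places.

PV(remaining dividends) I = 1.94·e^(−0.0154·2/12) + 3.27·e^(−0.0154·5/12) + 8.51·e^(−0.0154·9/12) = 13.5964
Current forward F = (S − I)·e^(rT) = (386.40 − 13.5964)·e^(0.0154·15/12) = 372.8036 × 1.019436 = 380.0494
Value (long) = (F − K)·e^(−rT) = (380.0494 − 369.46) × 0.980934 = 10.3875
Short position value = −(long value) = -₹10.39

-₹10.39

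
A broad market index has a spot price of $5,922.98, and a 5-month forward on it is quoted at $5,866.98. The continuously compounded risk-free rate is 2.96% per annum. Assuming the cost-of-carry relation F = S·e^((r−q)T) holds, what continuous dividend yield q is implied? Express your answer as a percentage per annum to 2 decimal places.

5.24%

From F = S·e^((r−q)T): (r − q) = ln(F/S)/T
ln(5866.98/5922.98) = ln(0.990545) = -0.009500
(r − q) = -0.009500 / (5/12) = -0.022800
q = r − ln(F/S)/T = 0.0296 + 0.022800 = 0.052400
q = 5.24%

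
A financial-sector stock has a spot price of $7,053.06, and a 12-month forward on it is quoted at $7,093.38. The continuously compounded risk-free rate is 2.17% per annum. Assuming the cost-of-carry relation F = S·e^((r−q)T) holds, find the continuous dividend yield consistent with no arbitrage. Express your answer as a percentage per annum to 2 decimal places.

From F = S·e^((r−q)T): (r − q) = ln(F/S)/T
ln(7093.38/7053.06) = ln(1.005717) = 0.005701
(r − q) = 0.005701 / (12/12) = 0.005701
q = r − ln(F/S)/T = 0.0217 − 0.005701 = 0.015999
q = 1.60%

1.60%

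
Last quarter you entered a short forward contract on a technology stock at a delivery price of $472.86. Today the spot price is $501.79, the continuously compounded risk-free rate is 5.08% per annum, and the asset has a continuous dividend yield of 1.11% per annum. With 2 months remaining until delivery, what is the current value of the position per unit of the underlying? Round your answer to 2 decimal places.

Current fair forward for the remaining 2 months: F = S·e^((r − q)·T), (r − q) = 0.0508 − 0.0111 = 0.0397
F = 501.79 · e^(0.0397 × 2/12) = 501.79 × 1.006639 = 505.1214
Value of long forward = (F − K)·e^(−rT) = (505.1214 − 472.86) · e^(−0.0508·2/12)
= 32.2614 × 0.991569 = 31.99
Short position value = −(long value) = -$31.99

-$31.99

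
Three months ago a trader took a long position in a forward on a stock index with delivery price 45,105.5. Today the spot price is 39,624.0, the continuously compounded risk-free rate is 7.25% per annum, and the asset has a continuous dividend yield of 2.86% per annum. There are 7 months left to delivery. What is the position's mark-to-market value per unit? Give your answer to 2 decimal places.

-4269.26

Current fair forward for the remaining 7 months: F = S·e^((r − q)·T), (r − q) = 0.0725 − 0.0286 = 0.0439
F = 39624.0 · e^(0.0439 × 7/12) = 39624.0 × 1.02593904 = 40651.8085
Value of long forward = (F − K)·e^(−rT) = (40651.8085 − 45105.5) · e^(−0.0725·7/12)
= -4453.6915 × 0.95859015 = -4269.26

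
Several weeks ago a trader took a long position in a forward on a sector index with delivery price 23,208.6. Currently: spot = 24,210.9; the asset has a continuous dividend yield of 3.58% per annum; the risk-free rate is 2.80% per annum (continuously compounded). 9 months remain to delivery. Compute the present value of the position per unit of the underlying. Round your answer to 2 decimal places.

Current fair forward for the remaining 9 months: F = S·e^((r − q)·T), (r − q) = 0.0280 − 0.0358 = -0.0078
F = 24210.9 · e^(-0.0078 × 9/12) = 24210.9 × 0.99416708 = 24069.6798
Value of long forward = (F − K)·e^(−rT) = (24069.6798 − 23208.6) · e^(−0.0280·9/12)
= 861.0798 × 0.97921896 = 843.19

843.19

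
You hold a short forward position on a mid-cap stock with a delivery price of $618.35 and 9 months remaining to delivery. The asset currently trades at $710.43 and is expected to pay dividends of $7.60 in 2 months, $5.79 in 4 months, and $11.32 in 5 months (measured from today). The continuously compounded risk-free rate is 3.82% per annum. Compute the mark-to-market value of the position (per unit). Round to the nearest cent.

PV(remaining dividends) I = 7.60·e^(−0.0382·2/12) + 5.79·e^(−0.0382·4/12) + 11.32·e^(−0.0382·5/12) = 24.4098
Current forward F = (S − I)·e^(rT) = (710.43 − 24.4098)·e^(0.0382·9/12) = 686.0202 × 1.029064 = 705.9587
Value (long) = (F − K)·e^(−rT) = (705.9587 − 618.35) × 0.971757 = 85.1344
Short position value = −(long value) = -$85.13

-$85.13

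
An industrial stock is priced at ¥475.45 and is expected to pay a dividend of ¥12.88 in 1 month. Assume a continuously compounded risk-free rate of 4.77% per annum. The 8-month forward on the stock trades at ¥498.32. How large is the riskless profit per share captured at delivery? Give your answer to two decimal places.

¥20.75 per share

PV(dividends) I = 12.88·e^(−0.0477·1/12) = 12.8289
Fair forward F* = (S − I)·e^(rT) = (475.45 − 12.8289)·e^0.031800 = 462.6211 × 1.032311 = 477.5689
Market ¥498.32 > fair 477.5689: forward overpriced → cash-and-carry (borrow at r, buy the stock and collect the dividends, short the forward).
Profit at T = |F_mkt − F*| = |498.32 − 477.5689| = ¥20.75 per share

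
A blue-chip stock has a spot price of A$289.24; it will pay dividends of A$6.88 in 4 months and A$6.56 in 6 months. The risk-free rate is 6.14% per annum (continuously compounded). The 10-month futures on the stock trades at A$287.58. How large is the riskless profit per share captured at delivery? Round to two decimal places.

PV(dividends) I = 6.88·e^(−0.0614·4/12) + 6.56·e^(−0.0614·6/12) = 13.1023
Fair futures F* = (S − I)·e^(rT) = (289.24 − 13.1023)·e^0.051167 = 276.1377 × 1.052499 = 290.6347
Market A$287.58 < fair 290.6347: forward underpriced → reverse cash-and-carry (short the stock, invest proceeds at r, pay the dividends, go long the forward).
Profit at T = |F_mkt − F*| = |287.58 − 290.6347| = A$3.05 per share

A$3.05 per share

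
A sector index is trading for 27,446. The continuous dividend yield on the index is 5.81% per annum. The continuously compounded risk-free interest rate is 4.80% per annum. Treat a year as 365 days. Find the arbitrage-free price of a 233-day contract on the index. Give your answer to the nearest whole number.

27,270

F = S·e^((r − q)T) = 27446 · e^((0.0480 − 0.0581) × 233/365)
= 27446 · e^-0.006447 = 27446 × 0.993574
F = 27,270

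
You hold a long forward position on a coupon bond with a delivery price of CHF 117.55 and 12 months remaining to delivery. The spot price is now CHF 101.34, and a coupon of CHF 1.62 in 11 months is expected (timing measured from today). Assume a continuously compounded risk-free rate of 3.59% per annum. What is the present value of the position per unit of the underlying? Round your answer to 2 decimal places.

-CHF 13.63

PV(remaining coupons) I = 1.62·e^(−0.0359·11/12) = 1.5676
Current forward F = (S − I)·e^(rT) = (101.34 − 1.5676)·e^(0.0359·12/12) = 99.7724 × 1.036552 = 103.4193
Value (long) = (F − K)·e^(−rT) = (103.4193 − 117.55) × 0.964737 = -13.6324
Value = -CHF 13.63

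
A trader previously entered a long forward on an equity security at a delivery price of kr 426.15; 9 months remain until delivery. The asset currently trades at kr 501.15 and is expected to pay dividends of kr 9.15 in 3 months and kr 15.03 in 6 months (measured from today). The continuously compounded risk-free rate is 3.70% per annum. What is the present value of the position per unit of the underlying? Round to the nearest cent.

PV(remaining dividends) I = 9.15·e^(−0.0370·3/12) + 15.03·e^(−0.0370·6/12) = 23.8203
Current forward F = (S − I)·e^(rT) = (501.15 − 23.8203)·e^(0.0370·9/12) = 477.3297 × 1.028139 = 490.7613
Value (long) = (F − K)·e^(−rT) = (490.7613 − 426.15) × 0.972631 = 62.8430
Value = kr 62.84

kr 62.84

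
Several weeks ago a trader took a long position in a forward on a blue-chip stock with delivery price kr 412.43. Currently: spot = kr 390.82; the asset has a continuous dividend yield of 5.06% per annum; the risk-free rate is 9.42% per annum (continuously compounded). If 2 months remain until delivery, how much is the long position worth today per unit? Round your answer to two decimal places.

-kr 18.47

Current fair forward for the remaining 2 months: F = S·e^((r − q)·T), (r − q) = 0.0942 − 0.0506 = 0.0436
F = 390.82 · e^(0.0436 × 2/12) = 390.82 × 1.007293 = 393.6703
Value of long forward = (F − K)·e^(−rT) = (393.6703 − 412.43) · e^(−0.0942·2/12)
= -18.7597 × 0.984423 = -18.47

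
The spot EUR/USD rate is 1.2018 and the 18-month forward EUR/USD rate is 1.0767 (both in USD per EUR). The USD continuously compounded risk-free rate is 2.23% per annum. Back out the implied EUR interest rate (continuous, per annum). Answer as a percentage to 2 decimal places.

9.56%

F = S·e^((r_USD − r_EUR)T) ⇒ r_EUR = r_USD − ln(F/S)/T
ln(1.0767/1.2018) = -0.109920; /(18/12) = -0.073280
r_EUR = 0.0223 + 0.073280 = 0.095580
r_EUR = 9.56%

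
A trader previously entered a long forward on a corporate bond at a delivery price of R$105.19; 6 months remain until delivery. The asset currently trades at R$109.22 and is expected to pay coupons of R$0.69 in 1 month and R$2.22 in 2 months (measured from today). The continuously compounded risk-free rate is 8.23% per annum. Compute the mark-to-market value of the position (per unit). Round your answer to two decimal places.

PV(remaining coupons) I = 0.69·e^(−0.0823·1/12) + 2.22·e^(−0.0823·2/12) = 2.8750
Current forward F = (S − I)·e^(rT) = (109.22 − 2.8750)·e^(0.0823·6/12) = 106.3450 × 1.042008 = 110.8123
Value (long) = (F − K)·e^(−rT) = (110.8123 − 105.19) × 0.959685 = 5.3956
Value = R$5.40

R$5.40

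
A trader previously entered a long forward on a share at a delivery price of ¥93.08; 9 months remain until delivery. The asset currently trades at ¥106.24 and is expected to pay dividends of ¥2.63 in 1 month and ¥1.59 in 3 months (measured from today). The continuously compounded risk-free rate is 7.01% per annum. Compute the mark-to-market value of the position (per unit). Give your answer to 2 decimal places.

¥13.75

PV(remaining dividends) I = 2.63·e^(−0.0701·1/12) + 1.59·e^(−0.0701·3/12) = 4.1771
Current forward F = (S − I)·e^(rT) = (106.24 − 4.1771)·e^(0.0701·9/12) = 102.0629 × 1.053982 = 107.5725
Value (long) = (F − K)·e^(−rT) = (107.5725 − 93.08) × 0.948783 = 13.7502
Value = ¥13.75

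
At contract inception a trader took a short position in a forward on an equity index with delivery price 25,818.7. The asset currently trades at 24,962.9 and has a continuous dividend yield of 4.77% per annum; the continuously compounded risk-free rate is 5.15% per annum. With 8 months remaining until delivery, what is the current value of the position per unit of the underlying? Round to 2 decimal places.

Current fair forward for the remaining 8 months: F = S·e^((r − q)·T), (r − q) = 0.0515 − 0.0477 = 0.0038
F = 24962.9 · e^(0.0038 × 8/12) = 24962.9 × 1.00253654 = 25026.2194
Value of long forward = (F − K)·e^(−rT) = (25026.2194 − 25818.7) · e^(−0.0515·8/12)
= -792.4806 × 0.96624937 = -765.73
Short position value = −(long value) = 765.73

765.73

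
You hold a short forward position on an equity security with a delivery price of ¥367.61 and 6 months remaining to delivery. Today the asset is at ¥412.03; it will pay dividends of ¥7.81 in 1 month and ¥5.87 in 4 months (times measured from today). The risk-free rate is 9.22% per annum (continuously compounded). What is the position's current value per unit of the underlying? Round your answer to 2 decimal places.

-¥47.54

PV(remaining dividends) I = 7.81·e^(−0.0922·1/12) + 5.87·e^(−0.0922·4/12) = 13.4426
Current forward F = (S − I)·e^(rT) = (412.03 − 13.4426)·e^(0.0922·6/12) = 398.5874 × 1.047179 = 417.3924
Value (long) = (F − K)·e^(−rT) = (417.3924 − 367.61) × 0.954946 = 47.5395
Short position value = −(long value) = -¥47.54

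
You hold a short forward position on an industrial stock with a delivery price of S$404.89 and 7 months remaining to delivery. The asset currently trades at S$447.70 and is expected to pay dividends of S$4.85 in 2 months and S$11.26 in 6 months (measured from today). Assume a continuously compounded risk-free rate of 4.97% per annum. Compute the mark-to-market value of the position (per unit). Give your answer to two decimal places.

PV(remaining dividends) I = 4.85·e^(−0.0497·2/12) + 11.26·e^(−0.0497·6/12) = 15.7936
Current forward F = (S − I)·e^(rT) = (447.70 − 15.7936)·e^(0.0497·7/12) = 431.9064 × 1.029416 = 444.6114
Value (long) = (F − K)·e^(−rT) = (444.6114 − 404.89) × 0.971425 = 38.5864
Short position value = −(long value) = -S$38.59

-S$38.59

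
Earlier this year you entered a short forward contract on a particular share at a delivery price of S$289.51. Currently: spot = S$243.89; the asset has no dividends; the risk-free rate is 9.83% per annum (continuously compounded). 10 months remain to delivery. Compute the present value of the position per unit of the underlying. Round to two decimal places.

Current fair forward for the remaining 10 months: F = S·e^(r·T), r = 0.0983
F = 243.89 · e^(0.0983 × 10/12) = 243.89 × 1.085365 = 264.7097
Value of long forward = (F − K)·e^(−rT) = (264.7097 − 289.51) · e^(−0.0983·10/12)
= -24.8003 × 0.921349 = -22.85
Short position value = −(long value) = S$22.85

S$22.85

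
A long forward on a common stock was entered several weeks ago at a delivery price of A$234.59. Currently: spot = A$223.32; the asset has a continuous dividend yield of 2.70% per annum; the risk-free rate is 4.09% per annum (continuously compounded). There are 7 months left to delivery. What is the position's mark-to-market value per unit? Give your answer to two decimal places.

-A$9.23

Current fair forward for the remaining 7 months: F = S·e^((r − q)·T), (r − q) = 0.0409 − 0.0270 = 0.0139
F = 223.32 · e^(0.0139 × 7/12) = 223.32 × 1.008141 = 225.1380
Value of long forward = (F − K)·e^(−rT) = (225.1380 − 234.59) · e^(−0.0409·7/12)
= -9.4520 × 0.976424 = -9.23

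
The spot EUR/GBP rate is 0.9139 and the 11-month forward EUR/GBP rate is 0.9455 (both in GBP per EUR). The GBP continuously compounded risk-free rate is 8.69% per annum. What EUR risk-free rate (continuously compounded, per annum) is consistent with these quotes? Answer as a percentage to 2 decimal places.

4.98%

F = S·e^((r_GBP − r_EUR)T) ⇒ r_EUR = r_GBP − ln(F/S)/T
ln(0.9455/0.9139) = 0.033993; /(11/12) = 0.037083
r_EUR = 0.0869 − 0.037083 = 0.049817
r_EUR = 4.98%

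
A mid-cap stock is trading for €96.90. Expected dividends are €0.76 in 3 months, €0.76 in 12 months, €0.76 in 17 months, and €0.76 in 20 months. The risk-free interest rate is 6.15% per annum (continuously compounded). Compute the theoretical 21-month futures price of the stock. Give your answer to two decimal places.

€104.74

PV(dividends) I = 0.76·e^(−0.0615·3/12) + 0.76·e^(−0.0615·12/12) + 0.76·e^(−0.0615·17/12) + 0.76·e^(−0.0615·20/12)
I = 0.7484 + 0.7147 + 0.6966 + 0.6860 = 2.8457
F = (S − I)·e^(rT) = (96.90 − 2.8457) · e^(0.0615·21/12)
= 94.0543 · e^0.107625 = 94.0543 × 1.113630 = €104.74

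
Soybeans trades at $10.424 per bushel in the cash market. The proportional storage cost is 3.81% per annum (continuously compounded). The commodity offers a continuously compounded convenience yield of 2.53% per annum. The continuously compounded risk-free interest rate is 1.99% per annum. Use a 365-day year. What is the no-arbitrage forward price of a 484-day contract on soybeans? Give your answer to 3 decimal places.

Net carry = r + u − y = 0.0199 + 0.0381 − 0.0253 = 0.0327
F = S·e^((r+u−y)T) = 10.424 · e^(0.0327 × 484/365) = 10.424 · e^0.043361
= 10.424 × 1.044315 = $10.886 per bushel

$10.886 per bushel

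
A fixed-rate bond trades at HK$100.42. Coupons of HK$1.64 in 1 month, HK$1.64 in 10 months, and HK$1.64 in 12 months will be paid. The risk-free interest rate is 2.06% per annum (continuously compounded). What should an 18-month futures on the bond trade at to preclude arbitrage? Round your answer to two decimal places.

PV(coupons) I = 1.64·e^(−0.0206·1/12) + 1.64·e^(−0.0206·10/12) + 1.64·e^(−0.0206·12/12)
I = 1.6372 + 1.6121 + 1.6066 = 4.8559
F = (S − I)·e^(rT) = (100.42 − 4.8559) · e^(0.0206·18/12)
= 95.5641 · e^0.030900 = 95.5641 × 1.031382 = HK$98.56

HK$98.56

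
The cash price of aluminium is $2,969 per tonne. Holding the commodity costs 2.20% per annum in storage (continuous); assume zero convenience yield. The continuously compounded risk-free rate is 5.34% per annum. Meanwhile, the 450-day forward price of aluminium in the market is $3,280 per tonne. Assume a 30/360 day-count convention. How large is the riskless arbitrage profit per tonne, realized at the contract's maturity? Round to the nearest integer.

$18 per tonne

Fair forward: F* = S·e^(carry·T), with carry = (r + u) = 0.0534 + 0.0220 = 0.0754
F* = 2969 · e^(0.0754 × 450/360) = 2969 · e^0.094250 = 2969 × 1.098834 = $3262.4381
Market $3280 > fair $3262.4381: forward overpriced → cash-and-carry (buy spot, short the forward).
At maturity, profit = |F_mkt − F*| = |3280 − 3262.4381| = $18 per tonne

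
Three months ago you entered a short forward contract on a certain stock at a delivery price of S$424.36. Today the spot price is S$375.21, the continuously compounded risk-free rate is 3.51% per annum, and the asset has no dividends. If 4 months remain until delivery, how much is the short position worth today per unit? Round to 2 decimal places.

Current fair forward for the remaining 4 months: F = S·e^(r·T), r = 0.0351
F = 375.21 · e^(0.0351 × 4/12) = 375.21 × 1.011769 = 379.6258
Value of long forward = (F − K)·e^(−rT) = (379.6258 − 424.36) · e^(−0.0351·4/12)
= -44.7342 × 0.988368 = -44.21
Short position value = −(long value) = S$44.21

S$44.21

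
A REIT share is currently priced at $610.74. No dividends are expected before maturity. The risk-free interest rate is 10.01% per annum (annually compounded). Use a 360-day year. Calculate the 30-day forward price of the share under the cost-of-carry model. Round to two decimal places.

$615.61

F = S · (1+r)^T
= 610.74 × 1.007982
F = $615.61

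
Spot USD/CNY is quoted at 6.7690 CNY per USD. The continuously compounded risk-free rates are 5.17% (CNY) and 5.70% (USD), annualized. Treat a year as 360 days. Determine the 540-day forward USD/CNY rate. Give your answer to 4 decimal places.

F = S·e^((r_CNY − r_USD)T) = 6.7690 · e^((0.0517 − 0.0570) × 540/360)
= 6.7690 · e^-0.007950 = 6.7690 × 0.992082
F = 6.7154 CNY per USD

6.7154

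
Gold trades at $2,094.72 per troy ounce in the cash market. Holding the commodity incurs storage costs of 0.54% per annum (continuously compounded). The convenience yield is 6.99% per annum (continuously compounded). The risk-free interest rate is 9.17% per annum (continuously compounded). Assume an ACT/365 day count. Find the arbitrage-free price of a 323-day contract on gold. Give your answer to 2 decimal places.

Net carry = r + u − y = 0.0917 + 0.0054 − 0.0699 = 0.0272
F = S·e^((r+u−y)T) = 2094.72 · e^(0.0272 × 323/365) = 2094.72 · e^0.02407014
= 2094.72 × 1.02436216 = $2,145.75 per troy ounce

$2,145.75 per troy ounce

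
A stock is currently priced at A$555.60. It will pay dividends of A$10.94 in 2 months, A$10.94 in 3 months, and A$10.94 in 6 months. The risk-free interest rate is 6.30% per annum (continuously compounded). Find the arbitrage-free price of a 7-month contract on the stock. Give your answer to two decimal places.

A$543.00

PV(dividends) I = 10.94·e^(−0.0630·2/12) + 10.94·e^(−0.0630·3/12) + 10.94·e^(−0.0630·6/12)
I = 10.8257 + 10.7690 + 10.6008 = 32.1955
F = (S − I)·e^(rT) = (555.60 − 32.1955) · e^(0.0630·7/12)
= 523.4045 · e^0.036750 = 523.4045 × 1.037434 = A$543.00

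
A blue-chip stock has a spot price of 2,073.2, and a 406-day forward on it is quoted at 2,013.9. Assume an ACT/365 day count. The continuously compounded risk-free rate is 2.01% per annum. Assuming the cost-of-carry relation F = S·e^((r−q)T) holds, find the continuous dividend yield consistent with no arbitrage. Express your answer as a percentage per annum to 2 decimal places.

4.62%

From F = S·e^((r−q)T): (r − q) = ln(F/S)/T
ln(2013.9/2073.2) = ln(0.971397) = -0.029020
(r − q) = -0.029020 / (406/365) = -0.026089
q = r − ln(F/S)/T = 0.0201 + 0.026089 = 0.046189
q = 4.62%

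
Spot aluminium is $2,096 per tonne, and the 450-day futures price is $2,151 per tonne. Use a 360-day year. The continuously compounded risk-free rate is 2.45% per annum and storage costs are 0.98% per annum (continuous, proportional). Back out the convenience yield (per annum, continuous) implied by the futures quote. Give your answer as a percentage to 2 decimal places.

F = S·e^((r+u−y)T) ⇒ (r+u−y) = ln(F/S)/T
ln(2151/2096) = 0.025902; /T ⇒ 0.020722
y = r + u − ln(F/S)/T = 0.0245 + 0.0098 − 0.020722 = 0.013578
y = 1.36%

1.36%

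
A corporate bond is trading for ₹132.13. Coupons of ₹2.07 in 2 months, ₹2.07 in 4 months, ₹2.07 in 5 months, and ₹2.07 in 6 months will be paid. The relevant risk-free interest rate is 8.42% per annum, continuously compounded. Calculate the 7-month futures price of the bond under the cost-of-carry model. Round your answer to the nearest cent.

₹130.34

PV(coupons) I = 2.07·e^(−0.0842·2/12) + 2.07·e^(−0.0842·4/12) + 2.07·e^(−0.0842·5/12) + 2.07·e^(−0.0842·6/12)
I = 2.0412 + 2.0127 + 1.9986 + 1.9847 = 8.0372
F = (S − I)·e^(rT) = (132.13 − 8.0372) · e^(0.0842·7/12)
= 124.0928 · e^0.049117 = 124.0928 × 1.050343 = ₹130.34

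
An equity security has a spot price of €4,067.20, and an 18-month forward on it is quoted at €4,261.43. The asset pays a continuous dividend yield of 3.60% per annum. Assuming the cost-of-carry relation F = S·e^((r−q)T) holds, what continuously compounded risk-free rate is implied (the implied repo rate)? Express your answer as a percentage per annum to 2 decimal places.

6.71%

From F = S·e^((r−q)T): (r − q) = ln(F/S)/T
ln(4261.43/4067.20) = ln(1.047755) = 0.046650
(r − q) = 0.046650 / (18/12) = 0.031100
r = ln(F/S)/T + q = 0.031100 + 0.0360 = 0.067100
r = 6.71%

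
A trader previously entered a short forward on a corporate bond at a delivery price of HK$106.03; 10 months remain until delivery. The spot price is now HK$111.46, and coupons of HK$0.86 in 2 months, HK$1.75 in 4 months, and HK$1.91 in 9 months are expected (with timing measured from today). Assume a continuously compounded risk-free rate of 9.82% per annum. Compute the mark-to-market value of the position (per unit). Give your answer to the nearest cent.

-HK$9.45

PV(remaining coupons) I = 0.86·e^(−0.0982·2/12) + 1.75·e^(−0.0982·4/12) + 1.91·e^(−0.0982·9/12) = 4.3141
Current forward F = (S − I)·e^(rT) = (111.46 − 4.3141)·e^(0.0982·10/12) = 107.1459 × 1.085275 = 116.2828
Value (long) = (F − K)·e^(−rT) = (116.2828 − 106.03) × 0.921426 = 9.4472
Short position value = −(long value) = -HK$9.45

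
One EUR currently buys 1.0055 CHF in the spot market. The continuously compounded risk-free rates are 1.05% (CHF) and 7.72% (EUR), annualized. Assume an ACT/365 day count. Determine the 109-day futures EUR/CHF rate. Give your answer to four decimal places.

F = S·e^((r_CHF − r_EUR)T) = 1.0055 · e^((0.0105 − 0.0772) × 109/365)
= 1.0055 · e^-0.019919 = 1.0055 × 0.980278
F = 0.9857 CHF per EUR

0.9857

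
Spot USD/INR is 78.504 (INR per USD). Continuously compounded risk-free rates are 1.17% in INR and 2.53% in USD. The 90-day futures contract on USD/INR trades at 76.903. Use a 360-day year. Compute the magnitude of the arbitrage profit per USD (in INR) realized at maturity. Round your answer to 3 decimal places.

1.335 per USD (in INR)

Fair futures: F* = S·e^(carry·T), with carry = (r_INR − r_USD) = 0.0117 − 0.0253 = -0.0136
F* = 78.504 · e^(-0.0136 × 90/360) = 78.504 · e^-0.003400 = 78.504 × 0.996606 = 78.2376
Market 76.903 < fair 78.2376: forward underpriced → reverse cash-and-carry (short spot, go long the forward).
At maturity, profit = |F_mkt − F*| = |76.903 − 78.2376| = 1.335 per USD (in INR)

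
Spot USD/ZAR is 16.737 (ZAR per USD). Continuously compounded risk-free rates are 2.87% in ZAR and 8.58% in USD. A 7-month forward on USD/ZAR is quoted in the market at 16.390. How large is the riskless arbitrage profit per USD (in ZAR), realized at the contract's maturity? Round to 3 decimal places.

Fair forward: F* = S·e^(carry·T), with carry = (r_ZAR − r_USD) = 0.0287 − 0.0858 = -0.0571
F* = 16.737 · e^(-0.0571 × 7/12) = 16.737 · e^-0.033308 = 16.737 × 0.967241 = 16.1887
Market 16.390 > fair 16.1887: forward overpriced → cash-and-carry (buy spot, short the forward).
At maturity, profit = |F_mkt − F*| = |16.390 − 16.1887| = 0.201 per USD (in ZAR)

0.201 per USD (in ZAR)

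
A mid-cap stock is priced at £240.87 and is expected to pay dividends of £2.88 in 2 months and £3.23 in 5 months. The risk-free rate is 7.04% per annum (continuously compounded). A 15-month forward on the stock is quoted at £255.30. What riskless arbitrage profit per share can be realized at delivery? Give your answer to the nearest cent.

£1.19 per share

PV(dividends) I = 2.88·e^(−0.0704·2/12) + 3.23·e^(−0.0704·5/12) = 5.9830
Fair forward F* = (S − I)·e^(rT) = (240.87 − 5.9830)·e^0.088000 = 234.8870 × 1.091988 = 256.4938
Market £255.30 < fair 256.4938: forward underpriced → reverse cash-and-carry (short the stock, invest proceeds at r, pay the dividends, go long the forward).
Profit at T = |F_mkt − F*| = |255.30 − 256.4938| = £1.19 per share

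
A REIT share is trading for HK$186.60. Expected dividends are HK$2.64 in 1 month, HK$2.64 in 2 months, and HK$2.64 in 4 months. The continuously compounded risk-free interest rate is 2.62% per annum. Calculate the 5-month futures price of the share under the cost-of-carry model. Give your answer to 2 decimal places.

PV(dividends) I = 2.64·e^(−0.0262·1/12) + 2.64·e^(−0.0262·2/12) + 2.64·e^(−0.0262·4/12)
I = 2.6342 + 2.6285 + 2.6170 = 7.8797
F = (S − I)·e^(rT) = (186.60 − 7.8797) · e^(0.0262·5/12)
= 178.7203 · e^0.010917 = 178.7203 × 1.010977 = HK$180.68

HK$180.68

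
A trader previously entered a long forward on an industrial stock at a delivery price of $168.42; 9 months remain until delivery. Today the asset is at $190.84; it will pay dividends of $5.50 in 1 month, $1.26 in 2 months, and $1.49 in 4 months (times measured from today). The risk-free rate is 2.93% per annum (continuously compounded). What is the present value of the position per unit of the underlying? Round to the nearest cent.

PV(remaining dividends) I = 5.50·e^(−0.0293·1/12) + 1.26·e^(−0.0293·2/12) + 1.49·e^(−0.0293·4/12) = 8.2160
Current forward F = (S − I)·e^(rT) = (190.84 − 8.2160)·e^(0.0293·9/12) = 182.6240 × 1.022218 = 186.6815
Value (long) = (F − K)·e^(−rT) = (186.6815 − 168.42) × 0.978265 = 17.8646
Value = $17.86

$17.86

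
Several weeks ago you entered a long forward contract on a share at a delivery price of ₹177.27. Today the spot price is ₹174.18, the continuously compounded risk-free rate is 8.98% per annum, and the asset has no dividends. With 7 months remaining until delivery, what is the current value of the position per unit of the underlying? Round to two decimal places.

₹5.96

Current fair forward for the remaining 7 months: F = S·e^(r·T), r = 0.0898
F = 174.18 · e^(0.0898 × 7/12) = 174.18 × 1.053780 = 183.5474
Value of long forward = (F − K)·e^(−rT) = (183.5474 − 177.27) · e^(−0.0898·7/12)
= 6.2774 × 0.948965 = 5.96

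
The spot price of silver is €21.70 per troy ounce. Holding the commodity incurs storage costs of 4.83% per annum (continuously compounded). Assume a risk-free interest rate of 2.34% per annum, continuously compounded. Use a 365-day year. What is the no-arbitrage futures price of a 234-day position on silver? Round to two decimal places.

Net carry = r + u − y = 0.0234 + 0.0483 − 0.0000 = 0.0717
F = S·e^((r+u−y)T) = 21.70 · e^(0.0717 × 234/365) = 21.70 · e^0.045967
= 21.70 × 1.047040 = €22.72 per troy ounce

€22.72 per troy ounce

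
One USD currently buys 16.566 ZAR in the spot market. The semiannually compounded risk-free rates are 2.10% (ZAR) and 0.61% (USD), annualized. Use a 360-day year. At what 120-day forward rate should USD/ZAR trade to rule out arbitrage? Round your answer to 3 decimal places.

16.648

By covered interest parity, F = S · (1+r_ZAR/2)^(2T) / (1+r_USD/2)^(2T)
= 16.566 × 1.006988 / 1.002032 = 16.566 × 1.004946
F = 16.648 ZAR per USD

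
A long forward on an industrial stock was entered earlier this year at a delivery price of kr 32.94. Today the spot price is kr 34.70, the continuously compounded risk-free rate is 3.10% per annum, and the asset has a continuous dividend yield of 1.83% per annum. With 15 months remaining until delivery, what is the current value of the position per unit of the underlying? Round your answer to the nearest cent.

kr 2.23

Current fair forward for the remaining 15 months: F = S·e^((r − q)·T), (r − q) = 0.0310 − 0.0183 = 0.0127
F = 34.70 · e^(0.0127 × 15/12) = 34.70 × 1.016002 = 35.2553
Value of long forward = (F − K)·e^(−rT) = (35.2553 − 32.94) · e^(−0.0310·15/12)
= 2.3153 × 0.961991 = 2.23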